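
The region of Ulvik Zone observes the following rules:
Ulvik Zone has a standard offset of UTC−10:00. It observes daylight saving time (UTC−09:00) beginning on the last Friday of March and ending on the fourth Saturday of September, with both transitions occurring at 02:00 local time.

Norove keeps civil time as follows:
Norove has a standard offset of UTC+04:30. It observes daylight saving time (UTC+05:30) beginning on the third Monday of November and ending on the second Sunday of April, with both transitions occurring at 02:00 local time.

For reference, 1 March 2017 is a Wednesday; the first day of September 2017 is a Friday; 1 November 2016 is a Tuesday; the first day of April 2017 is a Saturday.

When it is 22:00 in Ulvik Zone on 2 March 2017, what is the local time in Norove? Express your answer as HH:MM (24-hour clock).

1 March 2017 is a Wednesday, so Fridays fall on 3, 10, 17, 24, 31; the last is March 31.
1 September 2017 is a Friday, so the first Saturday is September 2 and the fourth is September 23.
2 March 2017 does not fall between 31 March and 23 September, so daylight saving is not in effect and Ulvik Zone is at UTC−10:00.
22:00 Ulvik Zone + 10h = 08:00 UTC (rolling into the next day, 3 March 2017).
1 November 2016 is a Tuesday, so the first Monday is November 7 and the third is November 21.
1 April 2017 is a Saturday, so the first Sunday is April 2 and the second is April 9.
At the standard offset (UTC+04:30), 08:00 UTC + 4h30m = 12:30 Norove standard time.
The standard-time date in Norove, 3 March 2017, falls between 21 November 2016 and 9 April 2017, so daylight saving is in effect and Norove is at UTC+05:30.
08:00 UTC + 5h30m = 13:30 Norove.

13:30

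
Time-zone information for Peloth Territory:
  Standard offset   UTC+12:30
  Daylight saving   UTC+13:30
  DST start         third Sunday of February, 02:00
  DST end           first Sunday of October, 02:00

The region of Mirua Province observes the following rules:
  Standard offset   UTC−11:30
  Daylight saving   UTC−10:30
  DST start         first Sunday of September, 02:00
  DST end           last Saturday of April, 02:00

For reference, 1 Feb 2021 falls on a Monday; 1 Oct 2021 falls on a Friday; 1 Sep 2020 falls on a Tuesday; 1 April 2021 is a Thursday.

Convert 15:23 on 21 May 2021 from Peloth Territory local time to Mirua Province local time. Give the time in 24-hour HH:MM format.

1 February 2021 is a Monday, so the first Sunday is February 7 and the third is February 21.
1 October 2021 is a Friday, so the first Sunday is October 3.
21 May 2021 lies within the daylight-saving period (21 February – 3 October), so Peloth Territory is on daylight time, UTC+13:30.
15:23 Peloth Territory − 13h30m = 01:53 UTC.
1 September 2020 is a Tuesday, so the first Sunday is September 6.
1 April 2021 is a Thursday, so Saturdays fall on 3, 10, 17, 24; the last is April 24.
At the standard offset (UTC−11:30), 01:53 UTC − 11h30m = 14:23 Mirua Province standard time (rolling into the previous day, 20 May 2021).
Daylight saving runs 6 September 2020 – 24 April 2021; the standard-time date in Mirua Province, 20 May 2021, is outside that window, so Mirua Province is on standard time at UTC−11:30.
01:53 UTC − 11h30m = 14:23 Mirua Province (rolling into the previous day, 20 May 2021).

14:23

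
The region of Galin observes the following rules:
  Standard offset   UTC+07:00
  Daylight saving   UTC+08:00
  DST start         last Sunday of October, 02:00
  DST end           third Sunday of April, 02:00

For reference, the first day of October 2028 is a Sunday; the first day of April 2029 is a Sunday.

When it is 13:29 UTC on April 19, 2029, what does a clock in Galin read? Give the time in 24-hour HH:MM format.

1 October 2028 is a Sunday, so Sundays fall on 1, 8, 15, 22, 29; the last is October 29.
1 April 2029 is a Sunday, so the first Sunday is April 1 and the third is April 15.
At the standard offset (UTC+07:00), 13:29 UTC + 7h = 20:29 Galin standard time.
The standard-time date in Galin, April 19, 2029, is outside the daylight-saving period (29 October 2028 – 15 April 2029), so Galin is on standard time, UTC+07:00.
13:29 UTC + 7h = 20:29 local.

20:29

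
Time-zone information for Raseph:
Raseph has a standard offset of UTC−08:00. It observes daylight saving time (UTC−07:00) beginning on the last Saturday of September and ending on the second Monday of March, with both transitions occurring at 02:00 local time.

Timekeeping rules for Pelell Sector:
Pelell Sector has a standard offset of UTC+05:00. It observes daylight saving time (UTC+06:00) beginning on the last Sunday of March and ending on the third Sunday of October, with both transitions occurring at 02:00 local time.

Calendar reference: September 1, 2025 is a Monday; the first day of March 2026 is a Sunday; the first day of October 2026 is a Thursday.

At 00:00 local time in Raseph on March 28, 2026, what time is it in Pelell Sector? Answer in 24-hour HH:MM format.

13:00

1 September 2025 is a Monday, so Saturdays fall on 6, 13, 20, 27; the last is September 27.
1 March 2026 is a Sunday, so the first Monday is March 2 and the second is March 9.
March 28, 2026 is outside the daylight-saving period (27 September 2025 – 9 March 2026), so Raseph is on standard time, UTC−08:00.
00:00 Raseph + 8h = 08:00 UTC.
1 March 2026 is a Sunday, so Sundays fall on 1, 8, 15, 22, 29; the last is March 29.
1 October 2026 is a Thursday, so the first Sunday is October 4 and the third is October 18.
At the standard offset (UTC+05:00), 08:00 UTC + 5h = 13:00 Pelell Sector standard time.
The standard-time date in Pelell Sector, March 28, 2026, does not fall between 29 March and 18 October, so daylight saving is not in effect and Pelell Sector is at UTC+05:00.
08:00 UTC + 5h = 13:00 Pelell Sector.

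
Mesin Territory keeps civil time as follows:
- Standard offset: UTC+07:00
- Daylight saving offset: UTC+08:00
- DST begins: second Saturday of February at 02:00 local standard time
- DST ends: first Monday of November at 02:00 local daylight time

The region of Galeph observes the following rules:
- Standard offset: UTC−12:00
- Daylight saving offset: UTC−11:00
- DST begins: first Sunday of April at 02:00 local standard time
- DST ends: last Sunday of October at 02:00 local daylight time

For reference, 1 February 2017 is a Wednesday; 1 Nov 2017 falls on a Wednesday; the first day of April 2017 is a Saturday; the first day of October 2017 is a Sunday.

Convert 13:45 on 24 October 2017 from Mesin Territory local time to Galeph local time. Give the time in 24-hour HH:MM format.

1 February 2017 is a Wednesday, so the first Saturday is February 4 and the second is February 11.
1 November 2017 is a Wednesday, so the first Monday is November 6.
Daylight saving runs 11 February – 6 November; 24 October 2017 is inside that window, so Mesin Territory is at UTC+08:00.
13:45 Mesin Territory − 8h = 05:45 UTC.
1 April 2017 is a Saturday, so the first Sunday is April 2.
1 October 2017 is a Sunday, so Sundays fall on 1, 8, 15, 22, 29; the last is October 29.
At the standard offset (UTC−12:00), 05:45 UTC − 12h = 17:45 Galeph standard time (rolling into the previous day, 23 October 2017).
The standard-time date in Galeph, 23 October 2017, falls between 2 April and 29 October, so daylight saving is in effect and Galeph is at UTC−11:00.
05:45 UTC − 11h = 18:45 Galeph (rolling into the previous day, 23 October 2017).

18:45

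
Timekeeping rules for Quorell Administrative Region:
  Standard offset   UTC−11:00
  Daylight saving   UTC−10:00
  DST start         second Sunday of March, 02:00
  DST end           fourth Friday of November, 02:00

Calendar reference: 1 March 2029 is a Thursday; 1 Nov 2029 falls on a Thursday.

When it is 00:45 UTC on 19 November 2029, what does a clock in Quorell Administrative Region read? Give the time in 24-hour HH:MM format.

1 March 2029 is a Thursday, so the first Sunday is March 4 and the second is March 11.
1 November 2029 is a Thursday, so the first Friday is November 2 and the fourth is November 23.
At the standard offset (UTC−11:00), 00:45 UTC − 11h = 13:45 Quorell Administrative Region standard time (rolling into the previous day, 18 November 2029).
The standard-time date in Quorell Administrative Region, 18 November 2029, lies within the daylight-saving period (11 March – 23 November), so Quorell Administrative Region is on daylight time, UTC−10:00.
00:45 UTC − 10h = 14:45 local (rolling into the previous day, 18 November 2029).

14:45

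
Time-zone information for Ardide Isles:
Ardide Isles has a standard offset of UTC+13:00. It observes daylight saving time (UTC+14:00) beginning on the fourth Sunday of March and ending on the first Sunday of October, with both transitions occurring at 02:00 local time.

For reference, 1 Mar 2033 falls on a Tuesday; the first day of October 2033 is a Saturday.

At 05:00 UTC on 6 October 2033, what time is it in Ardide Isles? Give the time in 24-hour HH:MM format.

18:00

1 March 2033 is a Tuesday, so the first Sunday is March 6 and the fourth is March 27.
1 October 2033 is a Saturday, so the first Sunday is October 2.
At the standard offset (UTC+13:00), 05:00 UTC + 13h = 18:00 Ardide Isles standard time.
Daylight saving runs 27 March – 2 October; the standard-time date in Ardide Isles, 6 October 2033, is outside that window, so Ardide Isles is on standard time at UTC+13:00.
05:00 UTC + 13h = 18:00 local.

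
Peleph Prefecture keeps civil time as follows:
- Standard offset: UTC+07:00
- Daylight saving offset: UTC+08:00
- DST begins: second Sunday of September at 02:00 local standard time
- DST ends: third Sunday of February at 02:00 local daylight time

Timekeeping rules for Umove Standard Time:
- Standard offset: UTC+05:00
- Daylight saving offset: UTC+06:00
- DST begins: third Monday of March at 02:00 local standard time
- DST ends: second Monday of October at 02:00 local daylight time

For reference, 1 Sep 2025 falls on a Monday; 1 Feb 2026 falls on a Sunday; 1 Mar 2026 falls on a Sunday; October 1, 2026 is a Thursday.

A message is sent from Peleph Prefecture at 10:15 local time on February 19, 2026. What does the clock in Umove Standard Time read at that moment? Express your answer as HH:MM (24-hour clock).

08:15

1 September 2025 is a Monday, so the first Sunday is September 7 and the second is September 14.
1 February 2026 is a Sunday, so the first Sunday is February 1 and the third is February 15.
February 19, 2026 is outside the daylight-saving period (14 September 2025 – 15 February 2026), so Peleph Prefecture is on standard time, UTC+07:00.
10:15 Peleph Prefecture − 7h = 03:15 UTC.
1 March 2026 is a Sunday, so the first Monday is March 2 and the third is March 16.
1 October 2026 is a Thursday, so the first Monday is October 5 and the second is October 12.
At the standard offset (UTC+05:00), 03:15 UTC + 5h = 08:15 Umove Standard Time standard time.
The standard-time date in Umove Standard Time, February 19, 2026, does not fall between 16 March and 12 October, so daylight saving is not in effect and Umove Standard Time is at UTC+05:00.
03:15 UTC + 5h = 08:15 Umove Standard Time.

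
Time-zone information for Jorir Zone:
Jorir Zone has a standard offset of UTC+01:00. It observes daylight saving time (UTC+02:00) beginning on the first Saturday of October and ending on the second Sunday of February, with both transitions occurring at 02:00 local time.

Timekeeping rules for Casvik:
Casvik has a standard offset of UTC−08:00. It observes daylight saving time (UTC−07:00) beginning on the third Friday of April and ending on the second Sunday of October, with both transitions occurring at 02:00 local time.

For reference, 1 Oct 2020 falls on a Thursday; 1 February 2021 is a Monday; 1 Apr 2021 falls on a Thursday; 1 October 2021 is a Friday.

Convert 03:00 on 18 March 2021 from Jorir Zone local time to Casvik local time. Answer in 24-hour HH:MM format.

18:00

1 October 2020 is a Thursday, so the first Saturday is October 3.
1 February 2021 is a Monday, so the first Sunday is February 7 and the second is February 14.
Daylight saving runs 3 October 2020 – 14 February 2021; 18 March 2021 is outside that window, so Jorir Zone is on standard time at UTC+01:00.
03:00 Jorir Zone − 1h = 02:00 UTC.
1 April 2021 is a Thursday, so the first Friday is April 2 and the third is April 16.
1 October 2021 is a Friday, so the first Sunday is October 3 and the second is October 10.
At the standard offset (UTC−08:00), 02:00 UTC − 8h = 18:00 Casvik standard time (rolling into the previous day, 17 March 2021).
The standard-time date in Casvik, 17 March 2021, does not fall between 16 April and 10 October, so daylight saving is not in effect and Casvik is at UTC−08:00.
02:00 UTC − 8h = 18:00 Casvik (rolling into the previous day, 17 March 2021).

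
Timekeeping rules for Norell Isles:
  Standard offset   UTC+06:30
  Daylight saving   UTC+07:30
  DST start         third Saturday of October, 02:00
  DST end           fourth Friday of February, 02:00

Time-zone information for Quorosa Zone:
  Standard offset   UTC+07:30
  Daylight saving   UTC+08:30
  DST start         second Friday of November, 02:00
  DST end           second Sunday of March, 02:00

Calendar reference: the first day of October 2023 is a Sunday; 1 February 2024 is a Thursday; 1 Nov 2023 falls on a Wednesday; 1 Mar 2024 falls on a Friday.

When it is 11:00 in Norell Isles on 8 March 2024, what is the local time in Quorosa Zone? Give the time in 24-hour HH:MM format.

1 October 2023 is a Sunday, so the first Saturday is October 7 and the third is October 21.
1 February 2024 is a Thursday, so the first Friday is February 2 and the fourth is February 23.
8 March 2024 does not fall between 21 October 2023 and 23 February 2024, so daylight saving is not in effect and Norell Isles is at UTC+06:30.
11:00 Norell Isles − 6h30m = 04:30 UTC.
1 November 2023 is a Wednesday, so the first Friday is November 3 and the second is November 10.
1 March 2024 is a Friday, so the first Sunday is March 3 and the second is March 10.
At the standard offset (UTC+07:30), 04:30 UTC + 7h30m = 12:00 Quorosa Zone standard time.
The standard-time date in Quorosa Zone, 8 March 2024, lies within the daylight-saving period (10 November 2023 – 10 March 2024), so Quorosa Zone is on daylight time, UTC+08:30.
04:30 UTC + 8h30m = 13:00 Quorosa Zone.

13:00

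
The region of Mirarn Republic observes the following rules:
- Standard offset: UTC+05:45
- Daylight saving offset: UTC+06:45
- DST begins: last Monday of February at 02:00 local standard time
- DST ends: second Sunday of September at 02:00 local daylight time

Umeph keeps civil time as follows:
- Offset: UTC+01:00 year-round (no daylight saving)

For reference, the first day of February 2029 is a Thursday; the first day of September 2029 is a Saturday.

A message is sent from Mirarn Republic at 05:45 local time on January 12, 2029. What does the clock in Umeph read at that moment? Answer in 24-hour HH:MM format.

01:00

1 February 2029 is a Thursday, so Mondays fall on 5, 12, 19, 26; the last is February 26.
1 September 2029 is a Saturday, so the first Sunday is September 2 and the second is September 9.
January 12, 2029 does not fall between 26 February and 9 September, so daylight saving is not in effect and Mirarn Republic is at UTC+05:45.
05:45 Mirarn Republic − 5h45m = 00:00 UTC.
Umeph stays on UTC+01:00 all year.
00:00 UTC + 1h = 01:00 Umeph.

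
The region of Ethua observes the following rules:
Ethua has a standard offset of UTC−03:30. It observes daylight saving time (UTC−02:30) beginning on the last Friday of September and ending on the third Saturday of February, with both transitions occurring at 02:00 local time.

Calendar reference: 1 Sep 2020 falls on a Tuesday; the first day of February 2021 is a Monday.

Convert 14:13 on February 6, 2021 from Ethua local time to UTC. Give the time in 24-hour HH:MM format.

16:43

1 September 2020 is a Tuesday, so Fridays fall on 4, 11, 18, 25; the last is September 25.
1 February 2021 is a Monday, so the first Saturday is February 6 and the third is February 20.
Daylight saving runs 25 September 2020 – 20 February 2021; February 6, 2021 is inside that window, so Ethua is at UTC−02:30.
14:13 local + 2h30m = 16:43 UTC.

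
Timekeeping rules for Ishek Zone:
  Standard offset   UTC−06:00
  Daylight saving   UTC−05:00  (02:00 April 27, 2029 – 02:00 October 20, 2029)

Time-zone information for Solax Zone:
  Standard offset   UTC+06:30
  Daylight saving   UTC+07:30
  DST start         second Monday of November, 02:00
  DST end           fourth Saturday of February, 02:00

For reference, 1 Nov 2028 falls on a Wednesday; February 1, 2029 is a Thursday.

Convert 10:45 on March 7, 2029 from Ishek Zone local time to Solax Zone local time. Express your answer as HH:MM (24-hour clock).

March 7, 2029 is outside the daylight-saving period (27 April – 20 October), so Ishek Zone is on standard time, UTC−06:00.
10:45 Ishek Zone + 6h = 16:45 UTC.
1 November 2028 is a Wednesday, so the first Monday is November 6 and the second is November 13.
1 February 2029 is a Thursday, so the first Saturday is February 3 and the fourth is February 24.
At the standard offset (UTC+06:30), 16:45 UTC + 6h30m = 23:15 Solax Zone standard time.
The standard-time date in Solax Zone, March 7, 2029, does not fall between 13 November 2028 and 24 February 2029, so daylight saving is not in effect and Solax Zone is at UTC+06:30.
16:45 UTC + 6h30m = 23:15 Solax Zone.

23:15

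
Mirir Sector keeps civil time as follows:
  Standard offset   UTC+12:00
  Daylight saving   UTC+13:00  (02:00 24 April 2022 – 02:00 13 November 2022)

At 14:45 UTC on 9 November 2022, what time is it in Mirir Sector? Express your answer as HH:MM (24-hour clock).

At the standard offset (UTC+12:00), 14:45 UTC + 12h = 02:45 Mirir Sector standard time (rolling into the next day, 10 November 2022).
The standard-time date in Mirir Sector, 10 November 2022, lies within the daylight-saving period (24 April – 13 November), so Mirir Sector is on daylight time, UTC+13:00.
14:45 UTC + 13h = 03:45 local (rolling into the next day, 10 November 2022).

03:45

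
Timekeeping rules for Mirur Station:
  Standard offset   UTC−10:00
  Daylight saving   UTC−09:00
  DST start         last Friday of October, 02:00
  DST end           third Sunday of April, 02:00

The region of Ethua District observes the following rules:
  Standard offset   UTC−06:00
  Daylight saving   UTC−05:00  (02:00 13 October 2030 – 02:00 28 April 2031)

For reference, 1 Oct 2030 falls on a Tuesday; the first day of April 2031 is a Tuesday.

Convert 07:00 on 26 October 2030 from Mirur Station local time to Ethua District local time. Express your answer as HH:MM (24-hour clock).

11:00

1 October 2030 is a Tuesday, so Fridays fall on 4, 11, 18, 25; the last is October 25.
1 April 2031 is a Tuesday, so the first Sunday is April 6 and the third is April 20.
26 October 2030 lies within the daylight-saving period (25 October 2030 – 20 April 2031), so Mirur Station is on daylight time, UTC−09:00.
07:00 Mirur Station + 9h = 16:00 UTC.
At the standard offset (UTC−06:00), 16:00 UTC − 6h = 10:00 Ethua District standard time.
The standard-time date in Ethua District, 26 October 2030, falls between 13 October 2030 and 28 April 2031, so daylight saving is in effect and Ethua District is at UTC−05:00.
16:00 UTC − 5h = 11:00 Ethua District.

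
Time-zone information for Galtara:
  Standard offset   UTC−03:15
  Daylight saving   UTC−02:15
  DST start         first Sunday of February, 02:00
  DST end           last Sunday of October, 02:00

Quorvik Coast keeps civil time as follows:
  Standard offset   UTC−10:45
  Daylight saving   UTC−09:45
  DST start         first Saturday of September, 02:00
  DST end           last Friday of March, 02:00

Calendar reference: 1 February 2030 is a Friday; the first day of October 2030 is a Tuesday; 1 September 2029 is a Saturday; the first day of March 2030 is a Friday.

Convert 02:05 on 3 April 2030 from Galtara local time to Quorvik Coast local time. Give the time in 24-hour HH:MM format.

1 February 2030 is a Friday, so the first Sunday is February 3.
1 October 2030 is a Tuesday, so Sundays fall on 6, 13, 20, 27; the last is October 27.
Daylight saving runs 3 February – 27 October; 3 April 2030 is inside that window, so Galtara is at UTC−02:15.
02:05 Galtara + 2h15m = 04:20 UTC.
1 September 2029 is a Saturday, so the first Saturday is September 1.
1 March 2030 is a Friday, so Fridays fall on 1, 8, 15, 22, 29; the last is March 29.
At the standard offset (UTC−10:45), 04:20 UTC − 10h45m = 17:35 Quorvik Coast standard time (rolling into the previous day, 2 April 2030).
The standard-time date in Quorvik Coast, 2 April 2030, does not fall between 1 September 2029 and 29 March 2030, so daylight saving is not in effect and Quorvik Coast is at UTC−10:45.
04:20 UTC − 10h45m = 17:35 Quorvik Coast (rolling into the previous day, 2 April 2030).

17:35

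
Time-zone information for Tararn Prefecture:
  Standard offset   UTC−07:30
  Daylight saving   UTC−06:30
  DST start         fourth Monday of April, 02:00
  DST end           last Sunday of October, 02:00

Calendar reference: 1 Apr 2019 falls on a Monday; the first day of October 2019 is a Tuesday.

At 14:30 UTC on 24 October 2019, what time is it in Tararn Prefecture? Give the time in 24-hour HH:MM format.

1 April 2019 is a Monday, so the first Monday is April 1 and the fourth is April 22.
1 October 2019 is a Tuesday, so Sundays fall on 6, 13, 20, 27; the last is October 27.
At the standard offset (UTC−07:30), 14:30 UTC − 7h30m = 07:00 Tararn Prefecture standard time.
The standard-time date in Tararn Prefecture, 24 October 2019, falls between 22 April and 27 October, so daylight saving is in effect and Tararn Prefecture is at UTC−06:30.
14:30 UTC − 6h30m = 08:00 local.

08:00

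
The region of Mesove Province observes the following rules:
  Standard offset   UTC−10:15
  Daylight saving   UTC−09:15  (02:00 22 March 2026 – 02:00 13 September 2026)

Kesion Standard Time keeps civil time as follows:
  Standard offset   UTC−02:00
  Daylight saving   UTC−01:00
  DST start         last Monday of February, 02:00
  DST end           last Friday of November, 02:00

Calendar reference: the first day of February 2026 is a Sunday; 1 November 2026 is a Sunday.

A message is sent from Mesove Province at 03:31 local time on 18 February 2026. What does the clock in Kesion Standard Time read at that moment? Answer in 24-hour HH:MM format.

Daylight saving runs 22 March – 13 September; 18 February 2026 is outside that window, so Mesove Province is on standard time at UTC−10:15.
03:31 Mesove Province + 10h15m = 13:46 UTC.
1 February 2026 is a Sunday, so Mondays fall on 2, 9, 16, 23; the last is February 23.
1 November 2026 is a Sunday, so Fridays fall on 6, 13, 20, 27; the last is November 27.
At the standard offset (UTC−02:00), 13:46 UTC − 2h = 11:46 Kesion Standard Time standard time.
The standard-time date in Kesion Standard Time, 18 February 2026, is outside the daylight-saving period (23 February – 27 November), so Kesion Standard Time is on standard time, UTC−02:00.
13:46 UTC − 2h = 11:46 Kesion Standard Time.

11:46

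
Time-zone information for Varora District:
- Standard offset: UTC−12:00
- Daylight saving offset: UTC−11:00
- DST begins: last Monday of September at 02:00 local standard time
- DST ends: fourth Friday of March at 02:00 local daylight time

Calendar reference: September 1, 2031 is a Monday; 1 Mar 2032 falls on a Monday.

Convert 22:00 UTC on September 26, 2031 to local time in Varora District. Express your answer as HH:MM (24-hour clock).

1 September 2031 is a Monday, so Mondays fall on 1, 8, 15, 22, 29; the last is September 29.
1 March 2032 is a Monday, so the first Friday is March 5 and the fourth is March 26.
At the standard offset (UTC−12:00), 22:00 UTC − 12h = 10:00 Varora District standard time.
The standard-time date in Varora District, September 26, 2031, does not fall between 29 September 2031 and 26 March 2032, so daylight saving is not in effect and Varora District is at UTC−12:00.
22:00 UTC − 12h = 10:00 local.

10:00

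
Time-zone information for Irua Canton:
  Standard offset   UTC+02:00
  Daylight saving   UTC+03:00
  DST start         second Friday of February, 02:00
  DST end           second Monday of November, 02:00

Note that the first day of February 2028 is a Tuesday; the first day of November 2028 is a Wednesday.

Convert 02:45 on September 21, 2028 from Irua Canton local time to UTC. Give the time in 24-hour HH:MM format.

1 February 2028 is a Tuesday, so the first Friday is February 4 and the second is February 11.
1 November 2028 is a Wednesday, so the first Monday is November 6 and the second is November 13.
September 21, 2028 falls between 11 February and 13 November, so daylight saving is in effect and Irua Canton is at UTC+03:00.
02:45 local − 3h = 23:45 UTC (rolling into the previous day, 20 September 2028).

23:45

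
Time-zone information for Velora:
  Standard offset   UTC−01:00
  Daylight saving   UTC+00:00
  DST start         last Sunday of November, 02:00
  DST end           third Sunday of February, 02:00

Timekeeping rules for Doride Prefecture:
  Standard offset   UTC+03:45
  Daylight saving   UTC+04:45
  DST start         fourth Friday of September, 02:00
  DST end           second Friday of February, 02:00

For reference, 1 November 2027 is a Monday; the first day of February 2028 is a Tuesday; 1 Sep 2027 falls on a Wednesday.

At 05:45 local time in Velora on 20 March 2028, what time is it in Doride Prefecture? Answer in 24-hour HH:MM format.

10:30

1 November 2027 is a Monday, so Sundays fall on 7, 14, 21, 28; the last is November 28.
1 February 2028 is a Tuesday, so the first Sunday is February 6 and the third is February 20.
Daylight saving runs 28 November 2027 – 20 February 2028; 20 March 2028 is outside that window, so Velora is on standard time at UTC−01:00.
05:45 Velora + 1h = 06:45 UTC.
1 September 2027 is a Wednesday, so the first Friday is September 3 and the fourth is September 24.
1 February 2028 is a Tuesday, so the first Friday is February 4 and the second is February 11.
At the standard offset (UTC+03:45), 06:45 UTC + 3h45m = 10:30 Doride Prefecture standard time.
The standard-time date in Doride Prefecture, 20 March 2028, does not fall between 24 September 2027 and 11 February 2028, so daylight saving is not in effect and Doride Prefecture is at UTC+03:45.
06:45 UTC + 3h45m = 10:30 Doride Prefecture.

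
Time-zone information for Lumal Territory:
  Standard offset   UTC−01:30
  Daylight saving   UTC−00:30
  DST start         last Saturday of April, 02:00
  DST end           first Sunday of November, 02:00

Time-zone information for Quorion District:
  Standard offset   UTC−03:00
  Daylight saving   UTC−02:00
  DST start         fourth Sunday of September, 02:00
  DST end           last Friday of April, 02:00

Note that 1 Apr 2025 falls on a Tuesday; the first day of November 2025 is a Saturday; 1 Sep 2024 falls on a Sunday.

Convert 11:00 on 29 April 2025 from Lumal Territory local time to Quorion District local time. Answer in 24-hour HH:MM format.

1 April 2025 is a Tuesday, so Saturdays fall on 5, 12, 19, 26; the last is April 26.
1 November 2025 is a Saturday, so the first Sunday is November 2.
Daylight saving runs 26 April – 2 November; 29 April 2025 is inside that window, so Lumal Territory is at UTC−00:30.
11:00 Lumal Territory + 0h30m = 11:30 UTC.
1 September 2024 is a Sunday, so the first Sunday is September 1 and the fourth is September 22.
1 April 2025 is a Tuesday, so Fridays fall on 4, 11, 18, 25; the last is April 25.
At the standard offset (UTC−03:00), 11:30 UTC − 3h = 08:30 Quorion District standard time.
The standard-time date in Quorion District, 29 April 2025, is outside the daylight-saving period (22 September 2024 – 25 April 2025), so Quorion District is on standard time, UTC−03:00.
11:30 UTC − 3h = 08:30 Quorion District.

08:30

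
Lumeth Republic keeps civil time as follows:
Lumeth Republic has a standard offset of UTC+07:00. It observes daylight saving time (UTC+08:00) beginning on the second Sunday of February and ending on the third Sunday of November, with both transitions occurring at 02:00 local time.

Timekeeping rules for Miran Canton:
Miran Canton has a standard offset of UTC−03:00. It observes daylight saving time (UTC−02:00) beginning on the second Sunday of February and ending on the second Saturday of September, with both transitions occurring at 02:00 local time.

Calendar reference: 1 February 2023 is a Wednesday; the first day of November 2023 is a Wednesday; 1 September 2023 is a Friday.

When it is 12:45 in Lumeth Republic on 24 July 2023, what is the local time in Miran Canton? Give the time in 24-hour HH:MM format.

02:45

1 February 2023 is a Wednesday, so the first Sunday is February 5 and the second is February 12.
1 November 2023 is a Wednesday, so the first Sunday is November 5 and the third is November 19.
Daylight saving runs 12 February – 19 November; 24 July 2023 is inside that window, so Lumeth Republic is at UTC+08:00.
12:45 Lumeth Republic − 8h = 04:45 UTC.
1 February 2023 is a Wednesday, so the first Sunday is February 5 and the second is February 12.
1 September 2023 is a Friday, so the first Saturday is September 2 and the second is September 9.
At the standard offset (UTC−03:00), 04:45 UTC − 3h = 01:45 Miran Canton standard time.
The standard-time date in Miran Canton, 24 July 2023, lies within the daylight-saving period (12 February – 9 September), so Miran Canton is on daylight time, UTC−02:00.
04:45 UTC − 2h = 02:45 Miran Canton.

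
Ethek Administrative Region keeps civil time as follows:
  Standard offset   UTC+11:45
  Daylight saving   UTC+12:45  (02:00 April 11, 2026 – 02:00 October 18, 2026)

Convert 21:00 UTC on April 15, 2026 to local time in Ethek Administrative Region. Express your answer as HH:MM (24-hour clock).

09:45

At the standard offset (UTC+11:45), 21:00 UTC + 11h45m = 08:45 Ethek Administrative Region standard time (rolling into the next day, 16 April 2026).
The standard-time date in Ethek Administrative Region, April 16, 2026, falls between 11 April and 18 October, so daylight saving is in effect and Ethek Administrative Region is at UTC+12:45.
21:00 UTC + 12h45m = 09:45 local (rolling into the next day, 16 April 2026).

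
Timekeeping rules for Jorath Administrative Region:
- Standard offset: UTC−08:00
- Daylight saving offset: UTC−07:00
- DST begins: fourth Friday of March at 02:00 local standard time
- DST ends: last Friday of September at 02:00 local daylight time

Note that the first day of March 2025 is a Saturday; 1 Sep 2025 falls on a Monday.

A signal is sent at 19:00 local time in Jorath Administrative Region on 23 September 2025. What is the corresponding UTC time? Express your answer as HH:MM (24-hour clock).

02:00

1 March 2025 is a Saturday, so the first Friday is March 7 and the fourth is March 28.
1 September 2025 is a Monday, so Fridays fall on 5, 12, 19, 26; the last is September 26.
23 September 2025 falls between 28 March and 26 September, so daylight saving is in effect and Jorath Administrative Region is at UTC−07:00.
19:00 local + 7h = 02:00 UTC (rolling into the next day, 24 September 2025).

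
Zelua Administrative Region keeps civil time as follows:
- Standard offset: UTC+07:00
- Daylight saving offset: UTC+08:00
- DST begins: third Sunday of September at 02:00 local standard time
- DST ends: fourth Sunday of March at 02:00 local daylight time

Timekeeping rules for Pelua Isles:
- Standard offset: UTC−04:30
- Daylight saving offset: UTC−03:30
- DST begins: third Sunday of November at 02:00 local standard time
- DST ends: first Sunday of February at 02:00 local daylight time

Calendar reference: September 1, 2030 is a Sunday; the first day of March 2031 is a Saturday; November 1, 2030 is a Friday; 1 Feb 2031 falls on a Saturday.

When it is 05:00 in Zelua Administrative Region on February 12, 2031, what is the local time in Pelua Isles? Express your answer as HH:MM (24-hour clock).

16:30

1 September 2030 is a Sunday, so the first Sunday is September 1 and the third is September 15.
1 March 2031 is a Saturday, so the first Sunday is March 2 and the fourth is March 23.
February 12, 2031 lies within the daylight-saving period (15 September 2030 – 23 March 2031), so Zelua Administrative Region is on daylight time, UTC+08:00.
05:00 Zelua Administrative Region − 8h = 21:00 UTC (rolling into the previous day, 11 February 2031).
1 November 2030 is a Friday, so the first Sunday is November 3 and the third is November 17.
1 February 2031 is a Saturday, so the first Sunday is February 2.
At the standard offset (UTC−04:30), 21:00 UTC − 4h30m = 16:30 Pelua Isles standard time.
The standard-time date in Pelua Isles, February 11, 2031, is outside the daylight-saving period (17 November 2030 – 2 February 2031), so Pelua Isles is on standard time, UTC−04:30.
21:00 UTC − 4h30m = 16:30 Pelua Isles.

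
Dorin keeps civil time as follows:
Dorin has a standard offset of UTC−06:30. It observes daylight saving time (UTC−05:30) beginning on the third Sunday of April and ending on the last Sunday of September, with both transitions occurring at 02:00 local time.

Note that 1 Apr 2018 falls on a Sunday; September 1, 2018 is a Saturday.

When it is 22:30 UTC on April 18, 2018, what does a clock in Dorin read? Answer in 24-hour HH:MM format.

1 April 2018 is a Sunday, so the first Sunday is April 1 and the third is April 15.
1 September 2018 is a Saturday, so Sundays fall on 2, 9, 16, 23, 30; the last is September 30.
At the standard offset (UTC−06:30), 22:30 UTC − 6h30m = 16:00 Dorin standard time.
Daylight saving runs 15 April – 30 September; the standard-time date in Dorin, April 18, 2018, is inside that window, so Dorin is at UTC−05:30.
22:30 UTC − 5h30m = 17:00 local.

17:00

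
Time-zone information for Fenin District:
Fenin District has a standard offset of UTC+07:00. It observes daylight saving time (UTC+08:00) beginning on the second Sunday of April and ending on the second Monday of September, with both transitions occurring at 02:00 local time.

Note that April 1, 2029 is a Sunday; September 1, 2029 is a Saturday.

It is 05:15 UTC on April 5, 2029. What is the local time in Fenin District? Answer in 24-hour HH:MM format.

1 April 2029 is a Sunday, so the first Sunday is April 1 and the second is April 8.
1 September 2029 is a Saturday, so the first Monday is September 3 and the second is September 10.
At the standard offset (UTC+07:00), 05:15 UTC + 7h = 12:15 Fenin District standard time.
The standard-time date in Fenin District, April 5, 2029, is outside the daylight-saving period (8 April – 10 September), so Fenin District is on standard time, UTC+07:00.
05:15 UTC + 7h = 12:15 local.

12:15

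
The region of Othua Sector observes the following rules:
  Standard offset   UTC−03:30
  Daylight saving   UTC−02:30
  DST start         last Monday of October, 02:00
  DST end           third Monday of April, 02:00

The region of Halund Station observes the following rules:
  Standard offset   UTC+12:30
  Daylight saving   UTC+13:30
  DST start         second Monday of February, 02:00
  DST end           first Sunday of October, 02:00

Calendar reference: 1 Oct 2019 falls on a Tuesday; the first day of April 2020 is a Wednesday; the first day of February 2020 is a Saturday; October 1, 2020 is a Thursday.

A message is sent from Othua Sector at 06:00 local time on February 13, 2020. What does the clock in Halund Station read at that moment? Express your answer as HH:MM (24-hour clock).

22:00

1 October 2019 is a Tuesday, so Mondays fall on 7, 14, 21, 28; the last is October 28.
1 April 2020 is a Wednesday, so the first Monday is April 6 and the third is April 20.
Daylight saving runs 28 October 2019 – 20 April 2020; February 13, 2020 is inside that window, so Othua Sector is at UTC−02:30.
06:00 Othua Sector + 2h30m = 08:30 UTC.
1 February 2020 is a Saturday, so the first Monday is February 3 and the second is February 10.
1 October 2020 is a Thursday, so the first Sunday is October 4.
At the standard offset (UTC+12:30), 08:30 UTC + 12h30m = 21:00 Halund Station standard time.
The standard-time date in Halund Station, February 13, 2020, falls between 10 February and 4 October, so daylight saving is in effect and Halund Station is at UTC+13:30.
08:30 UTC + 13h30m = 22:00 Halund Station.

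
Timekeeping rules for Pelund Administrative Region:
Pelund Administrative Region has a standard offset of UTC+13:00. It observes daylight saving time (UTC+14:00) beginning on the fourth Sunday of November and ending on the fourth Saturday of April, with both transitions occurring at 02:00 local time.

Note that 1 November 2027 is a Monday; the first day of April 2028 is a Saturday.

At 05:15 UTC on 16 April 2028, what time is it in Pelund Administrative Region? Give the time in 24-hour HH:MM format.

19:15

1 November 2027 is a Monday, so the first Sunday is November 7 and the fourth is November 28.
1 April 2028 is a Saturday, so the first Saturday is April 1 and the fourth is April 22.
At the standard offset (UTC+13:00), 05:15 UTC + 13h = 18:15 Pelund Administrative Region standard time.
The standard-time date in Pelund Administrative Region, 16 April 2028, falls between 28 November 2027 and 22 April 2028, so daylight saving is in effect and Pelund Administrative Region is at UTC+14:00.
05:15 UTC + 14h = 19:15 local.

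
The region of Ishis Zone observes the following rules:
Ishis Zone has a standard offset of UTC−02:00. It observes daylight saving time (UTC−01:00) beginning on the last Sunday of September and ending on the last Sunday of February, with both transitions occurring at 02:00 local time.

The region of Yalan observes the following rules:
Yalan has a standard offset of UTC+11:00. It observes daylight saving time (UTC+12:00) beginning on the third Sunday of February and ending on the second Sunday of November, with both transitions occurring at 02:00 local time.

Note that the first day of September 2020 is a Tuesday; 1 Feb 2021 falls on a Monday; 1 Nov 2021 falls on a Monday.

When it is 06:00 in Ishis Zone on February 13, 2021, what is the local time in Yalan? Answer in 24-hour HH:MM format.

1 September 2020 is a Tuesday, so Sundays fall on 6, 13, 20, 27; the last is September 27.
1 February 2021 is a Monday, so Sundays fall on 7, 14, 21, 28; the last is February 28.
Daylight saving runs 27 September 2020 – 28 February 2021; February 13, 2021 is inside that window, so Ishis Zone is at UTC−01:00.
06:00 Ishis Zone + 1h = 07:00 UTC.
1 February 2021 is a Monday, so the first Sunday is February 7 and the third is February 21.
1 November 2021 is a Monday, so the first Sunday is November 7 and the second is November 14.
At the standard offset (UTC+11:00), 07:00 UTC + 11h = 18:00 Yalan standard time.
Daylight saving runs 21 February – 14 November; the standard-time date in Yalan, February 13, 2021, is outside that window, so Yalan is on standard time at UTC+11:00.
07:00 UTC + 11h = 18:00 Yalan.

18:00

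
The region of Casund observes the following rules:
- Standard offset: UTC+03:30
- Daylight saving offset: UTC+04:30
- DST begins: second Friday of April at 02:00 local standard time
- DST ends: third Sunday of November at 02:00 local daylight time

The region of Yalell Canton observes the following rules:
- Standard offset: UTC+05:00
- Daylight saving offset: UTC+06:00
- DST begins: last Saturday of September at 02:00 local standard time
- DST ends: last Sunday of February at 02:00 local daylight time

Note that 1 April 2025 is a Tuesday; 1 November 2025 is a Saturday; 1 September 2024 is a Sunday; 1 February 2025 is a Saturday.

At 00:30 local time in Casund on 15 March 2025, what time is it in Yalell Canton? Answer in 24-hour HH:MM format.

02:00

1 April 2025 is a Tuesday, so the first Friday is April 4 and the second is April 11.
1 November 2025 is a Saturday, so the first Sunday is November 2 and the third is November 16.
15 March 2025 does not fall between 11 April and 16 November, so daylight saving is not in effect and Casund is at UTC+03:30.
00:30 Casund − 3h30m = 21:00 UTC (rolling into the previous day, 14 March 2025).
1 September 2024 is a Sunday, so Saturdays fall on 7, 14, 21, 28; the last is September 28.
1 February 2025 is a Saturday, so Sundays fall on 2, 9, 16, 23; the last is February 23.
At the standard offset (UTC+05:00), 21:00 UTC + 5h = 02:00 Yalell Canton standard time (rolling into the next day, 15 March 2025).
Daylight saving runs 28 September 2024 – 23 February 2025; the standard-time date in Yalell Canton, 15 March 2025, is outside that window, so Yalell Canton is on standard time at UTC+05:00.
21:00 UTC + 5h = 02:00 Yalell Canton (rolling into the next day, 15 March 2025).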